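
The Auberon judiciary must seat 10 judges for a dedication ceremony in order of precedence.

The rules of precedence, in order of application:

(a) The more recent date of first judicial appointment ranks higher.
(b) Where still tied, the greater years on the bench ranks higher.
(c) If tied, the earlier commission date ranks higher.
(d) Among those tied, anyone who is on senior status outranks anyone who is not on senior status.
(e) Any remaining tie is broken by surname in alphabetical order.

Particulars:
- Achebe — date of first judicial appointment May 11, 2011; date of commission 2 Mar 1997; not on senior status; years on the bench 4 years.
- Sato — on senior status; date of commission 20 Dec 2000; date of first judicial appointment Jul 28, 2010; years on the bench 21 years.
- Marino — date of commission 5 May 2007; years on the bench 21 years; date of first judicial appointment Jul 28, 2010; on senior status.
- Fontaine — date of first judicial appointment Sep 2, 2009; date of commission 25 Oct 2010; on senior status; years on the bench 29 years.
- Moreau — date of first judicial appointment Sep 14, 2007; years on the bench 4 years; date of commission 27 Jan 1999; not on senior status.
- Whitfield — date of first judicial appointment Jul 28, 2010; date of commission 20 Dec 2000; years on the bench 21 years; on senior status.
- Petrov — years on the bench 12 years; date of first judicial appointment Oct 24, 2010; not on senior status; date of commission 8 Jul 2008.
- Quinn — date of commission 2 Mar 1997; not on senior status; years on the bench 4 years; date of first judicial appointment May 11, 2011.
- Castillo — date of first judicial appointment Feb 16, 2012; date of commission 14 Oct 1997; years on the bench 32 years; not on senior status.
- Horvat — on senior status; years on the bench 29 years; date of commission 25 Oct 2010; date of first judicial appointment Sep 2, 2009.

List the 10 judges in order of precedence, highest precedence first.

By date of first judicial appointment (later first): Castillo (Feb 16, 2012); then Achebe and Quinn (both May 11, 2011); then Petrov (Oct 24, 2010); then Sato, Whitfield and Marino (each Jul 28, 2010); then Fontaine and Horvat (both Sep 2, 2009); then Moreau (Sep 14, 2007).
Achebe and Quinn both have years on the bench 4 years, so the next rule applies.
Achebe and Quinn both have date of commission 2 Mar 1997, so the next rule applies.
Achebe and Quinn are each not on senior status, so the next rule applies.
Among Achebe and Quinn, alphabetically by surname: Achebe before Quinn.
Sato, Whitfield and Marino all have years on the bench 21 years, so the next rule applies.
Among Sato, Whitfield and Marino, by date of commission (earlier first): Sato and Whitfield (20 Dec 2000) before Marino (5 May 2007).
Sato and Whitfield are each on senior status, so the next rule applies.
Among Sato and Whitfield, alphabetically by surname: Sato before Whitfield.
Fontaine and Horvat both have years on the bench 29 years, so the next rule applies.
Fontaine and Horvat both have date of commission 25 Oct 2010, so the next rule applies.
Fontaine and Horvat are each on senior status, so the next rule applies.
Among Fontaine and Horvat, alphabetically by surname: Fontaine before Horvat.
Full order: Castillo, Achebe, Quinn, Petrov, Sato, Whitfield, Marino, Fontaine, Horvat, Moreau.

Castillo, Achebe, Quinn, Petrov, Sato, Whitfield, Marino, Fontaine, Horvat, Moreau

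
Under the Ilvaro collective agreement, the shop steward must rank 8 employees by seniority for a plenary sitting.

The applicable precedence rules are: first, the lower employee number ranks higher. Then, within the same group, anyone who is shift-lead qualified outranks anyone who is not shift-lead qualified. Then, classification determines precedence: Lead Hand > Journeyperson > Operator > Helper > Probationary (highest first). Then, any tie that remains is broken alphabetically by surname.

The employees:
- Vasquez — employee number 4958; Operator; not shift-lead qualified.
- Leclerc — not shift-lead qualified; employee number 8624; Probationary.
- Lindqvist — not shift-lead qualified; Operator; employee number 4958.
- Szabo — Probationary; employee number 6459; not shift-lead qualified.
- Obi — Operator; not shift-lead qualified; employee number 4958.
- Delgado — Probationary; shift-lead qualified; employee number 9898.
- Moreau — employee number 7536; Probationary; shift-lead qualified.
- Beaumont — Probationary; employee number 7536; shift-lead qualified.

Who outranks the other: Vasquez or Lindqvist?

Lindqvist

By employee number (lower first): Lindqvist, Obi and Vasquez (each 4958); then Szabo (6459); then Beaumont and Moreau (both 7536); then Leclerc (8624); then Delgado (9898).
Lindqvist, Obi and Vasquez are each not shift-lead qualified, so the next rule applies.
Lindqvist, Obi and Vasquez are each Operator, so the next rule applies.
Among Lindqvist, Obi and Vasquez, alphabetically by surname: Lindqvist before Obi before Vasquez.
Beaumont and Moreau are each shift-lead qualified, so the next rule applies.
Beaumont and Moreau are each Probationary, so the next rule applies.
Among Beaumont and Moreau, alphabetically by surname: Beaumont before Moreau.
So Lindqvist takes precedence.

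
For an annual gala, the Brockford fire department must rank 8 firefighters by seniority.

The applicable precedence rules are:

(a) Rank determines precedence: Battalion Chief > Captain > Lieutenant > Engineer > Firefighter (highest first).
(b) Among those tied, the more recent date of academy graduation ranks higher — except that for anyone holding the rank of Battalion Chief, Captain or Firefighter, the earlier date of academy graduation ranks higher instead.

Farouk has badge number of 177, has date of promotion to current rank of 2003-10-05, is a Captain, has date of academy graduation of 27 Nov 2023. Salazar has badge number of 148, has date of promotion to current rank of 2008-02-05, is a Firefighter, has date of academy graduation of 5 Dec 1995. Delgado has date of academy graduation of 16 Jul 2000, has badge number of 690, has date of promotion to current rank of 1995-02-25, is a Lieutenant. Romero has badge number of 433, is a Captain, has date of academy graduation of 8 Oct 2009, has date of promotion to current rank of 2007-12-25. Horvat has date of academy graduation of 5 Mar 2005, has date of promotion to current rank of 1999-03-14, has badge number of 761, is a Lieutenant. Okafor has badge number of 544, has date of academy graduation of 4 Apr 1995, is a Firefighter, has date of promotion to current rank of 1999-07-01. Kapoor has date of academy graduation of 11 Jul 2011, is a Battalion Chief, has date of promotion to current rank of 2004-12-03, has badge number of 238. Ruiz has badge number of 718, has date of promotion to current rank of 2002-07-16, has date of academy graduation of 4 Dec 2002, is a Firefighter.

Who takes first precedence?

By rank: Kapoor (Battalion Chief); then Romero and Farouk (Captain); then Horvat and Delgado (Lieutenant); then Okafor, Salazar and Ruiz (Firefighter).
Among Romero and Farouk, by date of academy graduation (earlier first) (reversed rule for this group): Romero (8 Oct 2009) before Farouk (27 Nov 2023).
Among Horvat and Delgado, by date of academy graduation (later first): Horvat (5 Mar 2005) before Delgado (16 Jul 2000).
Among Okafor, Salazar and Ruiz, by date of academy graduation (earlier first) (reversed rule for this group): Okafor (4 Apr 1995) before Salazar (5 Dec 1995) before Ruiz (4 Dec 2002).
Order: Kapoor, Romero, Farouk, Horvat, Delgado, Okafor, Salazar, Ruiz.

Kapoor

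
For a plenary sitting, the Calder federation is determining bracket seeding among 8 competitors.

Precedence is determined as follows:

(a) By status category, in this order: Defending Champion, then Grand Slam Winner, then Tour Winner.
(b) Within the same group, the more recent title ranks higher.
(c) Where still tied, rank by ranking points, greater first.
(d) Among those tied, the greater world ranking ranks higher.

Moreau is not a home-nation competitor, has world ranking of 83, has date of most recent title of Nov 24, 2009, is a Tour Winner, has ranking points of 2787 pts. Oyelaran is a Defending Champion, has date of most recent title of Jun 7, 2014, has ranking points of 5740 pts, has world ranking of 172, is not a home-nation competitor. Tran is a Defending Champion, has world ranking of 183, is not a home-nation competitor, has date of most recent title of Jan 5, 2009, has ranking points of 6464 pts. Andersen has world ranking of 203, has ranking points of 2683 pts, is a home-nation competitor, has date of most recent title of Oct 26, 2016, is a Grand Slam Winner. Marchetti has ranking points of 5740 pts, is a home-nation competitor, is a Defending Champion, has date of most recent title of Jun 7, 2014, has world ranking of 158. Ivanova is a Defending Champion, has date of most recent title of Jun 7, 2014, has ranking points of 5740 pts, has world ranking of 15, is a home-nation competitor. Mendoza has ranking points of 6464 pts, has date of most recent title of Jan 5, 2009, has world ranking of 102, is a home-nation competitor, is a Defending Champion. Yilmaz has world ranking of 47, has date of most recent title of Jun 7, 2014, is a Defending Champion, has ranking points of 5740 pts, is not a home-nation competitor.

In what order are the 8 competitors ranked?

Oyelaran, Marchetti, Yilmaz, Ivanova, Tran, Mendoza, Andersen, Moreau

By status category: Oyelaran, Marchetti, Yilmaz, Ivanova, Tran and Mendoza (Defending Champion); then Andersen (Grand Slam Winner); then Moreau (Tour Winner).
Among Oyelaran, Marchetti, Yilmaz, Ivanova, Tran and Mendoza, by date of most recent title (later first): Oyelaran, Marchetti, Yilmaz and Ivanova (Jun 7, 2014) before Tran and Mendoza (Jan 5, 2009).
Oyelaran, Marchetti, Yilmaz and Ivanova all have ranking points 5740 pts, so the next rule applies.
Among Oyelaran, Marchetti, Yilmaz and Ivanova, by world ranking (higher first): Oyelaran (172) before Marchetti (158) before Yilmaz (47) before Ivanova (15).
Tran and Mendoza both have ranking points 6464 pts, so the next rule applies.
Among Tran and Mendoza, by world ranking (higher first): Tran (183) before Mendoza (102).
Full order: Oyelaran, Marchetti, Yilmaz, Ivanova, Tran, Mendoza, Andersen, Moreau.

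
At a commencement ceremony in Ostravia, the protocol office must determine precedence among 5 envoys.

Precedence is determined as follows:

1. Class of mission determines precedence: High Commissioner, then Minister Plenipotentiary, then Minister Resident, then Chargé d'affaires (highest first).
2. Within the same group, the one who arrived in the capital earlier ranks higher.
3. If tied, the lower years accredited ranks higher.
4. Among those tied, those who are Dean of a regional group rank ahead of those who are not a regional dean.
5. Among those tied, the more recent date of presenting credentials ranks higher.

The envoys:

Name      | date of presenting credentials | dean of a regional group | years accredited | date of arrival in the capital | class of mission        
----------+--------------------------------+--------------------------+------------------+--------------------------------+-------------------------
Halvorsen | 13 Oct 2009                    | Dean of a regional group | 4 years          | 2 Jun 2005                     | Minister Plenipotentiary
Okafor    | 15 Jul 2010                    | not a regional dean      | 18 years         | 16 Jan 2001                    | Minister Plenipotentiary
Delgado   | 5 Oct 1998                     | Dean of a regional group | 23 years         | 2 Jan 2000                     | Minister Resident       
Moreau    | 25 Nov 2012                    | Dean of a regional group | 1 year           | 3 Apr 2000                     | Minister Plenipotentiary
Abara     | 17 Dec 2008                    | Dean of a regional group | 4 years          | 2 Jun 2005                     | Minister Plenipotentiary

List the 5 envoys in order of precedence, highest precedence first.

Moreau, Okafor, Halvorsen, Abara, Delgado

By class of mission: Moreau, Okafor, Halvorsen and Abara (Minister Plenipotentiary); then Delgado (Minister Resident).
Among Moreau, Okafor, Halvorsen and Abara, by date of arrival in the capital (earlier first): Moreau (3 Apr 2000) before Okafor (16 Jan 2001) before Halvorsen and Abara (2 Jun 2005).
Halvorsen and Abara both have years accredited 4 years, so the next rule applies.
Halvorsen and Abara are each Dean of a regional group, so the next rule applies.
Among Halvorsen and Abara, by date of presenting credentials (later first): Halvorsen (13 Oct 2009) before Abara (17 Dec 2008).
Full order: Moreau, Okafor, Halvorsen, Abara, Delgado.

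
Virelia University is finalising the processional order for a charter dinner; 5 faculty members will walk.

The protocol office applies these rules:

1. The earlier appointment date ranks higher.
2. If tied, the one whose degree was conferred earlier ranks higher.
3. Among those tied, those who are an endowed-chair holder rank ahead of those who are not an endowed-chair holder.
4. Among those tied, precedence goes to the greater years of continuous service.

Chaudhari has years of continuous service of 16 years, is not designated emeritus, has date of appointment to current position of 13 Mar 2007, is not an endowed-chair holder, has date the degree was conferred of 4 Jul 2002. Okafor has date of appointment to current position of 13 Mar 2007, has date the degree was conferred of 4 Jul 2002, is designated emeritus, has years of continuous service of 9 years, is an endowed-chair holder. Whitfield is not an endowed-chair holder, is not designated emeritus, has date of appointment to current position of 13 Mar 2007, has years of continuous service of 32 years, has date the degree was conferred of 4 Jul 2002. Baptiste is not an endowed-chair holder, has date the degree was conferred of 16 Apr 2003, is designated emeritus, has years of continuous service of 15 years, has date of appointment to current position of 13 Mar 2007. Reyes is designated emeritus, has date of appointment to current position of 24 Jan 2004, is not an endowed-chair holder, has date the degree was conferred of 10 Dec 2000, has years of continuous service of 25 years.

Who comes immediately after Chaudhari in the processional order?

By date of appointment to current position (earlier first): Reyes (24 Jan 2004); then Okafor, Whitfield, Chaudhari and Baptiste (each 13 Mar 2007).
Among Okafor, Whitfield, Chaudhari and Baptiste, by date the degree was conferred (earlier first): Okafor, Whitfield and Chaudhari (4 Jul 2002) before Baptiste (16 Apr 2003).
Among Okafor, Whitfield and Chaudhari, an endowed-chair holder before not an endowed-chair holder: Okafor (an endowed-chair holder) before Whitfield and Chaudhari (not an endowed-chair holder).
Among Whitfield and Chaudhari, by years of continuous service (higher first): Whitfield (32 years) before Chaudhari (16 years).
Order: Reyes, Okafor, Whitfield, Chaudhari, Baptiste.

Baptiste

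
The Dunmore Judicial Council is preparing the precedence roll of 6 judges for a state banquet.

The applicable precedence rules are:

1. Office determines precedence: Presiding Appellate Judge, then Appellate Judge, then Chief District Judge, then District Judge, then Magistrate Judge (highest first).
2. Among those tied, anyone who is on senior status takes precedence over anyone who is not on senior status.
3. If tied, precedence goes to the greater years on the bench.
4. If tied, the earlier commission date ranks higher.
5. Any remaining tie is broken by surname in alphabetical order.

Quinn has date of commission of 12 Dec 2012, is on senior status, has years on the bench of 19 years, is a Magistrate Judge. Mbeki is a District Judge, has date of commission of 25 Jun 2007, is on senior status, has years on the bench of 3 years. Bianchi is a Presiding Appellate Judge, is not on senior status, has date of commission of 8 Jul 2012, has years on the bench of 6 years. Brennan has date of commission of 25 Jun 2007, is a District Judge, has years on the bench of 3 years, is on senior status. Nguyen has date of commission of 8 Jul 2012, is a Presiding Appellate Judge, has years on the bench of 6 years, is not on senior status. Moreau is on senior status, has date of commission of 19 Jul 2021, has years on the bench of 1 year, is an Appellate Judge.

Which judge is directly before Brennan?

Moreau

By office: Bianchi and Nguyen (Presiding Appellate Judge); then Moreau (Appellate Judge); then Brennan and Mbeki (District Judge); then Quinn (Magistrate Judge).
Bianchi and Nguyen are each not on senior status, so the next rule applies.
Bianchi and Nguyen both have years on the bench 6 years, so the next rule applies.
Bianchi and Nguyen both have date of commission 8 Jul 2012, so the next rule applies.
Among Bianchi and Nguyen, alphabetically by surname: Bianchi before Nguyen.
Brennan and Mbeki are each on senior status, so the next rule applies.
Brennan and Mbeki both have years on the bench 3 years, so the next rule applies.
Brennan and Mbeki both have date of commission 25 Jun 2007, so the next rule applies.
Among Brennan and Mbeki, alphabetically by surname: Brennan before Mbeki.
Order: Bianchi, Nguyen, Moreau, Brennan, Mbeki, Quinn.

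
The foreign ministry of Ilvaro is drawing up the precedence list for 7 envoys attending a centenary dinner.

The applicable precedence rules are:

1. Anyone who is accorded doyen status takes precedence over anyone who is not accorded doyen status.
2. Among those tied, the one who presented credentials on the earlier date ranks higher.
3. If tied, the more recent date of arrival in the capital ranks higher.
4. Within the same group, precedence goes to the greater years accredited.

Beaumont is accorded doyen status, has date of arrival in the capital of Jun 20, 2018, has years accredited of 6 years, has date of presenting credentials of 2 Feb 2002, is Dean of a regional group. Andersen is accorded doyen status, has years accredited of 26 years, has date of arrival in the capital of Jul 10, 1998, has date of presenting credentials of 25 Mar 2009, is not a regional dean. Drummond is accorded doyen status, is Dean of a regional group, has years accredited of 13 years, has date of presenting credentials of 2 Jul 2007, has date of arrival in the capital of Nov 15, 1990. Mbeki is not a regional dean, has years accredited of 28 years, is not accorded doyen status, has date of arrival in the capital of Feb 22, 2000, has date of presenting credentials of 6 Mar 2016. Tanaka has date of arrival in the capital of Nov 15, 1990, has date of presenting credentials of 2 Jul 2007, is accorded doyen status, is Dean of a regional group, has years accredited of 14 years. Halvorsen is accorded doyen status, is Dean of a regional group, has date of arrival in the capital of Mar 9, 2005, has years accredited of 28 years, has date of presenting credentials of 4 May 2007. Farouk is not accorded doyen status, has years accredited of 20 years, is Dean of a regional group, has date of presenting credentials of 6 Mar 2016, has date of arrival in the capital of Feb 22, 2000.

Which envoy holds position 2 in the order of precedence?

Halvorsen

By the first rule: Beaumont, Halvorsen, Tanaka, Drummond and Andersen (each accorded doyen status); then Mbeki and Farouk (both not accorded doyen status).
Among Beaumont, Halvorsen, Tanaka, Drummond and Andersen, by date of presenting credentials (earlier first): Beaumont (2 Feb 2002) before Halvorsen (4 May 2007) before Tanaka and Drummond (2 Jul 2007) before Andersen (25 Mar 2009).
Tanaka and Drummond both have date of arrival in the capital Nov 15, 1990, so the next rule applies.
Among Tanaka and Drummond, by years accredited (higher first): Tanaka (14 years) before Drummond (13 years).
Mbeki and Farouk both have date of presenting credentials 6 Mar 2016, so the next rule applies.
Mbeki and Farouk both have date of arrival in the capital Feb 22, 2000, so the next rule applies.
Among Mbeki and Farouk, by years accredited (higher first): Mbeki (28 years) before Farouk (20 years).
Order: Beaumont, Halvorsen, Tanaka, Drummond, Andersen, Mbeki, Farouk.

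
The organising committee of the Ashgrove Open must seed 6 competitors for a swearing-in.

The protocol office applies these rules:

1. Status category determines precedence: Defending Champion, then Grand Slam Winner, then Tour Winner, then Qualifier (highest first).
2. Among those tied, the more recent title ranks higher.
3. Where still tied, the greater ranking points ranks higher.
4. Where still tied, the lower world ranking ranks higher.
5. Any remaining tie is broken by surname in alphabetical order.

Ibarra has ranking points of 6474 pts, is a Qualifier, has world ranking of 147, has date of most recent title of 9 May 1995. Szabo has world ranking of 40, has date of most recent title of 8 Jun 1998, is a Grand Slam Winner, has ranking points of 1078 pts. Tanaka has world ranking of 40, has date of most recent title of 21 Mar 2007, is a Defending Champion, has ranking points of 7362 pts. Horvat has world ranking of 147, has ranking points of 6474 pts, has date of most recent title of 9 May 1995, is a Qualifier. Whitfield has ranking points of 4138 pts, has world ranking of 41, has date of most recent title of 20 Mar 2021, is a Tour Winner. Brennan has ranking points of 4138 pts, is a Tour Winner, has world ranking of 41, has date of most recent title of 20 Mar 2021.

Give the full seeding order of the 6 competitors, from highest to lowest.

Tanaka, Szabo, Brennan, Whitfield, Horvat, Ibarra

By status category: Tanaka (Defending Champion); then Szabo (Grand Slam Winner); then Brennan and Whitfield (Tour Winner); then Horvat and Ibarra (Qualifier).
Brennan and Whitfield both have date of most recent title 20 Mar 2021, so the next rule applies.
Brennan and Whitfield both have ranking points 4138 pts, so the next rule applies.
Brennan and Whitfield both have world ranking 41, so the next rule applies.
Among Brennan and Whitfield, alphabetically by surname: Brennan before Whitfield.
Horvat and Ibarra both have date of most recent title 9 May 1995, so the next rule applies.
Horvat and Ibarra both have ranking points 6474 pts, so the next rule applies.
Horvat and Ibarra both have world ranking 147, so the next rule applies.
Among Horvat and Ibarra, alphabetically by surname: Horvat before Ibarra.
Full order: Tanaka, Szabo, Brennan, Whitfield, Horvat, Ibarra.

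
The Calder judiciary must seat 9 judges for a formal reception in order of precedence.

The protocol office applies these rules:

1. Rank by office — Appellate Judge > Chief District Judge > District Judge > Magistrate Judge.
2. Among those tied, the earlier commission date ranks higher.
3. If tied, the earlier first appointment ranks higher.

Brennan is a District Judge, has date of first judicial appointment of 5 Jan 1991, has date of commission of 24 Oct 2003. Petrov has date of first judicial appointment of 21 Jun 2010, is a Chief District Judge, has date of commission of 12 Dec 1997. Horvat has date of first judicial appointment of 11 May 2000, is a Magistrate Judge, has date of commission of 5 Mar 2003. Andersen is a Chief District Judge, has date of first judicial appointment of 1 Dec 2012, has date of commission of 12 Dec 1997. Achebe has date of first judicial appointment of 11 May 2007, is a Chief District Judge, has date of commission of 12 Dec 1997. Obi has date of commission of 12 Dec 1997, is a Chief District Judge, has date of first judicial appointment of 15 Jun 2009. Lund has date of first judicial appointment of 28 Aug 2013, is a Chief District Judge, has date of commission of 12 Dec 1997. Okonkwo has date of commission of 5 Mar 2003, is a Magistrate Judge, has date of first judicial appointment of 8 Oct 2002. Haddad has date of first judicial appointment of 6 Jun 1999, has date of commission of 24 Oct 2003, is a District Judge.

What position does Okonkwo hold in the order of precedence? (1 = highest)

9

By office: Achebe, Obi, Petrov, Andersen and Lund (Chief District Judge); then Brennan and Haddad (District Judge); then Horvat and Okonkwo (Magistrate Judge).
Achebe, Obi, Petrov, Andersen and Lund all have date of commission 12 Dec 1997, so the next rule applies.
Among Achebe, Obi, Petrov, Andersen and Lund, by date of first judicial appointment (earlier first): Achebe (11 May 2007) before Obi (15 Jun 2009) before Petrov (21 Jun 2010) before Andersen (1 Dec 2012) before Lund (28 Aug 2013).
Brennan and Haddad both have date of commission 24 Oct 2003, so the next rule applies.
Among Brennan and Haddad, by date of first judicial appointment (earlier first): Brennan (5 Jan 1991) before Haddad (6 Jun 1999).
Horvat and Okonkwo both have date of commission 5 Mar 2003, so the next rule applies.
Among Horvat and Okonkwo, by date of first judicial appointment (earlier first): Horvat (11 May 2000) before Okonkwo (8 Oct 2002).
Order: Achebe, Obi, Petrov, Andersen, Lund, Brennan, Haddad, Horvat, Okonkwo. So position 9.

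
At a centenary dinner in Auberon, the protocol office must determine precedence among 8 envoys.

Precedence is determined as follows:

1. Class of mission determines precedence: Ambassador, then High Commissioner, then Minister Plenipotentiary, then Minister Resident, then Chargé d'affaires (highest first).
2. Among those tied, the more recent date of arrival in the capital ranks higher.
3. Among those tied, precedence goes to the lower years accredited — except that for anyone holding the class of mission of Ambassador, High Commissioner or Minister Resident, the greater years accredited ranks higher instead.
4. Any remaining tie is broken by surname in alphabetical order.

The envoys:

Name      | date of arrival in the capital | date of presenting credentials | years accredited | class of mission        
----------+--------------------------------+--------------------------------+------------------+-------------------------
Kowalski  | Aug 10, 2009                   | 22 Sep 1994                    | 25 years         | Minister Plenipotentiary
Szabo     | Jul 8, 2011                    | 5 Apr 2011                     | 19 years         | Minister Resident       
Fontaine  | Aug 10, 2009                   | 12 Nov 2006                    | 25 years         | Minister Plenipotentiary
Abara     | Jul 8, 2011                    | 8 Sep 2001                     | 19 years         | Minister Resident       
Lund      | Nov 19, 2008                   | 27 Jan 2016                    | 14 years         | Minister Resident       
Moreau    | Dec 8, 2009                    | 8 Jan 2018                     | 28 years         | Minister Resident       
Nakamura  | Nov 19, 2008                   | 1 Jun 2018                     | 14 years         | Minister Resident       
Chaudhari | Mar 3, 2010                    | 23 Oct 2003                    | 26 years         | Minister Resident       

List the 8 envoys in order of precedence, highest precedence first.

By class of mission: Fontaine and Kowalski (Minister Plenipotentiary); then Abara, Szabo, Chaudhari, Moreau, Lund and Nakamura (Minister Resident).
Fontaine and Kowalski both have date of arrival in the capital Aug 10, 2009, so the next rule applies.
Fontaine and Kowalski both have years accredited 25 years, so the next rule applies.
Among Fontaine and Kowalski, alphabetically by surname: Fontaine before Kowalski.
Among Abara, Szabo, Chaudhari, Moreau, Lund and Nakamura, by date of arrival in the capital (later first): Abara and Szabo (Jul 8, 2011) before Chaudhari (Mar 3, 2010) before Moreau (Dec 8, 2009) before Lund and Nakamura (Nov 19, 2008).
Abara and Szabo both have years accredited 19 years, so the next rule applies.
Among Abara and Szabo, alphabetically by surname: Abara before Szabo.
Lund and Nakamura both have years accredited 14 years, so the next rule applies.
Among Lund and Nakamura, alphabetically by surname: Lund before Nakamura.
Full order: Fontaine, Kowalski, Abara, Szabo, Chaudhari, Moreau, Lund, Nakamura.

Fontaine, Kowalski, Abara, Szabo, Chaudhari, Moreau, Lund, Nakamura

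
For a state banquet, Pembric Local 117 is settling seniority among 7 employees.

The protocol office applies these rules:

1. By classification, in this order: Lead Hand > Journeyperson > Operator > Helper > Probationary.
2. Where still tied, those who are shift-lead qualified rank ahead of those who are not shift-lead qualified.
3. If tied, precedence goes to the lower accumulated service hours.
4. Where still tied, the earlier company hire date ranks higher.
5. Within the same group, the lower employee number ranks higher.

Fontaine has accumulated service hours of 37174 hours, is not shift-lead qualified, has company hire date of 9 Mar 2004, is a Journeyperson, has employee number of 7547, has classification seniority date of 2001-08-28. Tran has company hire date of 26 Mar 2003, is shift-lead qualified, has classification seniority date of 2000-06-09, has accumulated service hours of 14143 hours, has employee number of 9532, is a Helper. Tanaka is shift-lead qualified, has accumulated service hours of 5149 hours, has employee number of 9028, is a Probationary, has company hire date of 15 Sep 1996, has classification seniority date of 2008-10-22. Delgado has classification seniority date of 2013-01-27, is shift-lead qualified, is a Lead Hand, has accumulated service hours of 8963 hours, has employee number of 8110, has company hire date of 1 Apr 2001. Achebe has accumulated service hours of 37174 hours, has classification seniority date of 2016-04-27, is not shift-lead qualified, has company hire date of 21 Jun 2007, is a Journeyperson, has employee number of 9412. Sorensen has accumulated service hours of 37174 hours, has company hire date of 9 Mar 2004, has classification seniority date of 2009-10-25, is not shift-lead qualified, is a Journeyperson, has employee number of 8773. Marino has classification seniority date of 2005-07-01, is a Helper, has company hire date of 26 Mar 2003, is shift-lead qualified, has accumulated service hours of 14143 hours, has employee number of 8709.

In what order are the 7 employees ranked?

Delgado, Fontaine, Sorensen, Achebe, Marino, Tran, Tanaka

By classification: Delgado (Lead Hand); then Fontaine, Sorensen and Achebe (Journeyperson); then Marino and Tran (Helper); then Tanaka (Probationary).
Fontaine, Sorensen and Achebe are each not shift-lead qualified, so the next rule applies.
Fontaine, Sorensen and Achebe all have accumulated service hours 37174 hours, so the next rule applies.
Among Fontaine, Sorensen and Achebe, by company hire date (earlier first): Fontaine and Sorensen (9 Mar 2004) before Achebe (21 Jun 2007).
Among Fontaine and Sorensen, by employee number (lower first): Fontaine (7547) before Sorensen (8773).
Marino and Tran are each shift-lead qualified, so the next rule applies.
Marino and Tran both have accumulated service hours 14143 hours, so the next rule applies.
Marino and Tran both have company hire date 26 Mar 2003, so the next rule applies.
Among Marino and Tran, by employee number (lower first): Marino (8709) before Tran (9532).
Full order: Delgado, Fontaine, Sorensen, Achebe, Marino, Tran, Tanaka.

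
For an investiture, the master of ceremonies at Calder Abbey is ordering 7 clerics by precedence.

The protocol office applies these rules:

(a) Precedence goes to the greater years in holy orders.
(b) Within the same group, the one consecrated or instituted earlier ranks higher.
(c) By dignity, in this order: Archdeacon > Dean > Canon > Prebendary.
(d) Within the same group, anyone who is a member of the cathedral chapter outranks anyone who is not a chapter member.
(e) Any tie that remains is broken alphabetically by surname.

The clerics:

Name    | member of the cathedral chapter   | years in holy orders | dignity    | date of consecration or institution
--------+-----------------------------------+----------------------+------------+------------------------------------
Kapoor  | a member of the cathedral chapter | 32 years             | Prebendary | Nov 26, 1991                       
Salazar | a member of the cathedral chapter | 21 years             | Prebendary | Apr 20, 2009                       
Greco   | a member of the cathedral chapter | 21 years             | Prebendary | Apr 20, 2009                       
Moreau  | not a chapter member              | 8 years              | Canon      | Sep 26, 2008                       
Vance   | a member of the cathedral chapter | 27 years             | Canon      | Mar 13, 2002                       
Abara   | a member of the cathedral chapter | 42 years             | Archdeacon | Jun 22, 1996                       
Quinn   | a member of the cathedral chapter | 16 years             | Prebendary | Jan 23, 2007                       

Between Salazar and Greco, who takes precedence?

Greco

By years in holy orders (higher first): Abara (42 years); then Kapoor (32 years); then Vance (27 years); then Greco and Salazar (both 21 years); then Quinn (16 years); then Moreau (8 years).
Greco and Salazar both have date of consecration or institution Apr 20, 2009, so the next rule applies.
Greco and Salazar are each Prebendary, so the next rule applies.
Greco and Salazar are each a member of the cathedral chapter, so the next rule applies.
Among Greco and Salazar, alphabetically by surname: Greco before Salazar.
So Greco takes precedence.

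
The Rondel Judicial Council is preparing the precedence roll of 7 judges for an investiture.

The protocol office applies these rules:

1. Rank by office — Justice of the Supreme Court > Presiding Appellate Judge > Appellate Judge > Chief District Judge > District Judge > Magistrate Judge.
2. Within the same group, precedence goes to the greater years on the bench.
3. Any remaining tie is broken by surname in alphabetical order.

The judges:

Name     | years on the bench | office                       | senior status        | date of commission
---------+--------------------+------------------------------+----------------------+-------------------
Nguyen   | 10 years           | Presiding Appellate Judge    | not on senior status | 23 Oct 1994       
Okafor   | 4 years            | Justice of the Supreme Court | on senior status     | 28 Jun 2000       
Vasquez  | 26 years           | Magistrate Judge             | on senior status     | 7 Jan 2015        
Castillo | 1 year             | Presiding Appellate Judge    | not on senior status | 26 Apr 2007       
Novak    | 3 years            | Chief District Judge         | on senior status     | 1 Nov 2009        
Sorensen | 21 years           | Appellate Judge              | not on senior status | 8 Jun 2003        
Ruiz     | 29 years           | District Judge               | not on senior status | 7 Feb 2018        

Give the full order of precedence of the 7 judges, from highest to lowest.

Okafor, Nguyen, Castillo, Sorensen, Novak, Ruiz, Vasquez

By office: Okafor (Justice of the Supreme Court); then Nguyen and Castillo (Presiding Appellate Judge); then Sorensen (Appellate Judge); then Novak (Chief District Judge); then Ruiz (District Judge); then Vasquez (Magistrate Judge).
Among Nguyen and Castillo, by years on the bench (higher first): Nguyen (10 years) before Castillo (1 year).
Full order: Okafor, Nguyen, Castillo, Sorensen, Novak, Ruiz, Vasquez.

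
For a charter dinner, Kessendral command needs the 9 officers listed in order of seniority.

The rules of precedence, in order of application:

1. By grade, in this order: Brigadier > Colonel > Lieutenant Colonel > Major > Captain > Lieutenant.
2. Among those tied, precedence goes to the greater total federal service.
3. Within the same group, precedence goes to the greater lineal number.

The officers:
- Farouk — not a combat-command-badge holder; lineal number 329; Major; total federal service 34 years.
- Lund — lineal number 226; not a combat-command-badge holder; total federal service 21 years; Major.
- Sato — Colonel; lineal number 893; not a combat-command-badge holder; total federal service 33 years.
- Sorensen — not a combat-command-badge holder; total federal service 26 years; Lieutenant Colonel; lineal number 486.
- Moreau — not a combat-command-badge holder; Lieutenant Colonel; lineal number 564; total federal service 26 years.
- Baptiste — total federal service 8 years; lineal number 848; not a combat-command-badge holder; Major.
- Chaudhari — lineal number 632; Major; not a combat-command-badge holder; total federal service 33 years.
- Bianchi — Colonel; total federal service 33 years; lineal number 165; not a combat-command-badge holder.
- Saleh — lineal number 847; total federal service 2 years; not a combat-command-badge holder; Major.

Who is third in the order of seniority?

Moreau

By grade: Sato and Bianchi (Colonel); then Moreau and Sorensen (Lieutenant Colonel); then Farouk, Chaudhari, Lund, Baptiste and Saleh (Major).
Sato and Bianchi both have total federal service 33 years, so the next rule applies.
Among Sato and Bianchi, by lineal number (higher first): Sato (893) before Bianchi (165).
Moreau and Sorensen both have total federal service 26 years, so the next rule applies.
Among Moreau and Sorensen, by lineal number (higher first): Moreau (564) before Sorensen (486).
Among Farouk, Chaudhari, Lund, Baptiste and Saleh, by total federal service (higher first): Farouk (34 years) before Chaudhari (33 years) before Lund (21 years) before Baptiste (8 years) before Saleh (2 years).
Order: Sato, Bianchi, Moreau, Sorensen, Farouk, Chaudhari, Lund, Baptiste, Saleh.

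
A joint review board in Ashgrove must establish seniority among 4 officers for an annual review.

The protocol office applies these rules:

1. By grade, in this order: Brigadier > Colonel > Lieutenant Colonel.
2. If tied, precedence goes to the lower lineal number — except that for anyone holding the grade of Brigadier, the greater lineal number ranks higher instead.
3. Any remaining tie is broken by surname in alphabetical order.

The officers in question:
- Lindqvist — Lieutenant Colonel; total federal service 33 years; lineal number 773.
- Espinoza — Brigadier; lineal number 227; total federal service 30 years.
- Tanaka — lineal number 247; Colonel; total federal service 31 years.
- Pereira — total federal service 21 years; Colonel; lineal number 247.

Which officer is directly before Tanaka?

Pereira

By grade: Espinoza (Brigadier); then Pereira and Tanaka (Colonel); then Lindqvist (Lieutenant Colonel).
Pereira and Tanaka both have lineal number 247, so the next rule applies.
Among Pereira and Tanaka, alphabetically by surname: Pereira before Tanaka.
Order: Espinoza, Pereira, Tanaka, Lindqvist.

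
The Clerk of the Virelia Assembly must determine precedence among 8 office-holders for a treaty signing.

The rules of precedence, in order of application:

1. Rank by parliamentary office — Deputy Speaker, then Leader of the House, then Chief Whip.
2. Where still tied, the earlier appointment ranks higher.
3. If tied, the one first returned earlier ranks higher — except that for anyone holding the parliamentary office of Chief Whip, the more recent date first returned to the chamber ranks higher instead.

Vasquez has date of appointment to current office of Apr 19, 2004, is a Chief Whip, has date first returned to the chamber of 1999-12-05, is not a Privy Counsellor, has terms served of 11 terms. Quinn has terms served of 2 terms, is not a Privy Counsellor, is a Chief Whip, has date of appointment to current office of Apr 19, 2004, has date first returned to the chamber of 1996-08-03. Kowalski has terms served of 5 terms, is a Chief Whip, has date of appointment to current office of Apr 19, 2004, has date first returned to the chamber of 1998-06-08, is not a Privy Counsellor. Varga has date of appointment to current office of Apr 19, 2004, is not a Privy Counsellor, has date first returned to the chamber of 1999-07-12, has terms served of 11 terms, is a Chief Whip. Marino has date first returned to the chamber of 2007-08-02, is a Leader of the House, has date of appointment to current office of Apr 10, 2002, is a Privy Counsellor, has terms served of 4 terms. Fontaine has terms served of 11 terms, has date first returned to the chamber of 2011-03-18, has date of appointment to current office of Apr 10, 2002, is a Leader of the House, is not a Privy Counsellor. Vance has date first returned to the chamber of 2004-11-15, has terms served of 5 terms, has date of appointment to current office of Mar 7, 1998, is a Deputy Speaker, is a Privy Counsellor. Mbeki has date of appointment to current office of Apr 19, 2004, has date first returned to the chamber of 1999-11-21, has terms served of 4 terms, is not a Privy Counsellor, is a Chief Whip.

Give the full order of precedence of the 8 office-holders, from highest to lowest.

By parliamentary office: Vance (Deputy Speaker); then Marino and Fontaine (Leader of the House); then Vasquez, Mbeki, Varga, Kowalski and Quinn (Chief Whip).
Marino and Fontaine both have date of appointment to current office Apr 10, 2002, so the next rule applies.
Among Marino and Fontaine, by date first returned to the chamber (earlier first): Marino (2007-08-02) before Fontaine (2011-03-18).
Vasquez, Mbeki, Varga, Kowalski and Quinn all have date of appointment to current office Apr 19, 2004, so the next rule applies.
Among Vasquez, Mbeki, Varga, Kowalski and Quinn, by date first returned to the chamber (later first) (reversed rule for this group): Vasquez (1999-12-05) before Mbeki (1999-11-21) before Varga (1999-07-12) before Kowalski (1998-06-08) before Quinn (1996-08-03).
Full order: Vance, Marino, Fontaine, Vasquez, Mbeki, Varga, Kowalski, Quinn.

Vance, Marino, Fontaine, Vasquez, Mbeki, Varga, Kowalski, Quinn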